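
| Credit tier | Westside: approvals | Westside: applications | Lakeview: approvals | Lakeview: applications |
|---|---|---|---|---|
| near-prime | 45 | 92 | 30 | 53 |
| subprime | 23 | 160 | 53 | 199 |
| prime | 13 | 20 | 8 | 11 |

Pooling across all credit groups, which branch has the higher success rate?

Lakeview

Near-prime: Westside 45/92 = 48.9%, Lakeview 30/53 = 56.6% → Lakeview
Subprime: Westside 23/160 = 14.4%, Lakeview 53/199 = 26.6% → Lakeview
Prime: Westside 13/20 = 65.0%, Lakeview 8/11 = 72.7% → Lakeview
Overall: Westside 81/272 = 29.8%, Lakeview 91/263 = 34.6% → Lakeview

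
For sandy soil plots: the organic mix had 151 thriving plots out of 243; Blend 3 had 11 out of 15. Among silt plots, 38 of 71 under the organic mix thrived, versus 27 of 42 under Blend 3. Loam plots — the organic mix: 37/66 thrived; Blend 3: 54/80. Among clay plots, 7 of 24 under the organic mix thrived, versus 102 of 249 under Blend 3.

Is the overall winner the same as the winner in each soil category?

No

Sandy soil: the organic mix 151/243 = 62.1%, Blend 3 11/15 = 73.3% → Blend 3
Silt: the organic mix 38/71 = 53.5%, Blend 3 27/42 = 64.3% → Blend 3
Loam: the organic mix 37/66 = 56.1%, Blend 3 54/80 = 67.5% → Blend 3
Clay: the organic mix 7/24 = 29.2%, Blend 3 102/249 = 41.0% → Blend 3
Overall: the organic mix 233/404 = 57.7%, Blend 3 194/386 = 50.3% → the organic mix
Blend 3 wins each soil group but the organic mix wins overall — the comparison reverses. Blend 3's plots skew toward clay, which has a lower base rate.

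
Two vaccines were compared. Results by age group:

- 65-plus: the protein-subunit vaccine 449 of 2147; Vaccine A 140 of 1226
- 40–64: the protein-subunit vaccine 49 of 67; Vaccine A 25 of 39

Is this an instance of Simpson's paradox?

65-plus: the protein-subunit vaccine 449/2147 = 20.9%, Vaccine A 140/1226 = 11.4% → the protein-subunit vaccine
40–64: the protein-subunit vaccine 49/67 = 73.1%, Vaccine A 25/39 = 64.1% → the protein-subunit vaccine
Overall: the protein-subunit vaccine 498/2214 = 22.5%, Vaccine A 165/1265 = 13.0% → the protein-subunit vaccine
The protein-subunit vaccine wins overall and in every age group — no reversal.

No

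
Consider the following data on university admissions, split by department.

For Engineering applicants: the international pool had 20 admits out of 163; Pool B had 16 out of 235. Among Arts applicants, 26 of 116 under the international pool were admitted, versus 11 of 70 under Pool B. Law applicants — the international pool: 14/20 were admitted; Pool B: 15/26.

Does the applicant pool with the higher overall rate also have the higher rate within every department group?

Yes

Engineering: the international pool 20/163 = 12.3%, Pool B 16/235 = 6.8% → the international pool
Arts: the international pool 26/116 = 22.4%, Pool B 11/70 = 15.7% → the international pool
Law: the international pool 14/20 = 70.0%, Pool B 15/26 = 57.7% → the international pool
Overall: the international pool 60/299 = 20.1%, Pool B 42/331 = 12.7% → the international pool
The international pool wins overall and in every department group — no reversal.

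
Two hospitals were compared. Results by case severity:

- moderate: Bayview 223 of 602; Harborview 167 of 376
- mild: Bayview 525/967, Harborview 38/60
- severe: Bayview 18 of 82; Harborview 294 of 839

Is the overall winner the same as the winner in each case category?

Moderate: Bayview 223/602 = 37.0%, Harborview 167/376 = 44.4% → Harborview
Mild: Bayview 525/967 = 54.3%, Harborview 38/60 = 63.3% → Harborview
Severe: Bayview 18/82 = 22.0%, Harborview 294/839 = 35.0% → Harborview
Overall: Bayview 766/1651 = 46.4%, Harborview 499/1275 = 39.1% → Bayview
Harborview wins each case group but Bayview wins overall — the comparison reverses. Harborview's patients skew toward severe, which has a lower base rate.

No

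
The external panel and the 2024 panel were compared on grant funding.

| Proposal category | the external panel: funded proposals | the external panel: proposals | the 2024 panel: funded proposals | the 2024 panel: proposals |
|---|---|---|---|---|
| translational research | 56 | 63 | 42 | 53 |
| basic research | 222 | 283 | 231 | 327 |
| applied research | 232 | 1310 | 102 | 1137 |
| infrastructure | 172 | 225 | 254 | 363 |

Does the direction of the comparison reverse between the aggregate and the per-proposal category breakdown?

Translational research: the external panel 56/63 = 88.9%, the 2024 panel 42/53 = 79.2% → the external panel
Basic research: the external panel 222/283 = 78.4%, the 2024 panel 231/327 = 70.6% → the external panel
Applied research: the external panel 232/1310 = 17.7%, the 2024 panel 102/1137 = 9.0% → the external panel
Infrastructure: the external panel 172/225 = 76.4%, the 2024 panel 254/363 = 70.0% → the external panel
Overall: the external panel 682/1881 = 36.3%, the 2024 panel 629/1880 = 33.5% → the external panel
The external panel wins overall and in every proposal group — no reversal.

No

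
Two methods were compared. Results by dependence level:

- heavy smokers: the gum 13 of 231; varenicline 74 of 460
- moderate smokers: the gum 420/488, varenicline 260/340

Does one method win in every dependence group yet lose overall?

No

Heavy smokers: the gum 13/231 = 5.6%, varenicline 74/460 = 16.1% → varenicline
Moderate smokers: the gum 420/488 = 86.1%, varenicline 260/340 = 76.5% → the gum
Overall: the gum 433/719 = 60.2%, varenicline 334/800 = 41.8% → the gum
Neither sweeps: the gum wins 1 of 2 groups, varenicline wins 1. The gum wins overall but not every group — no Simpson reversal.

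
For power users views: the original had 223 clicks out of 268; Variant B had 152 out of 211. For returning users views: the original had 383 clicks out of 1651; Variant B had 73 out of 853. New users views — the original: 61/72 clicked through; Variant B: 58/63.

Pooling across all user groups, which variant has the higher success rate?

the original

Power users: the original 223/268 = 83.2%, Variant B 152/211 = 72.0% → the original
Returning users: the original 383/1651 = 23.2%, Variant B 73/853 = 8.6% → the original
New users: the original 61/72 = 84.7%, Variant B 58/63 = 92.1% → Variant B
Overall: the original 667/1991 = 33.5%, Variant B 283/1127 = 25.1% → the original
(Neither sweeps every user group, but the original has the higher pooled rate.)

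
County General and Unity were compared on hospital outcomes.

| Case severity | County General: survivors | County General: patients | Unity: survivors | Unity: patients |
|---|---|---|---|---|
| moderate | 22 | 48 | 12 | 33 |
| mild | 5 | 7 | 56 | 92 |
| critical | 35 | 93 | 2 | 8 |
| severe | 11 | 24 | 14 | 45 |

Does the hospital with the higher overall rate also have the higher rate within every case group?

Moderate: County General 22/48 = 45.8%, Unity 12/33 = 36.4% → County General
Mild: County General 5/7 = 71.4%, Unity 56/92 = 60.9% → County General
Critical: County General 35/93 = 37.6%, Unity 2/8 = 25.0% → County General
Severe: County General 11/24 = 45.8%, Unity 14/45 = 31.1% → County General
Overall: County General 73/172 = 42.4%, Unity 84/178 = 47.2% → Unity
County General wins each case group but Unity wins overall — the comparison reverses. County General's patients skew toward critical, which has a lower base rate.

No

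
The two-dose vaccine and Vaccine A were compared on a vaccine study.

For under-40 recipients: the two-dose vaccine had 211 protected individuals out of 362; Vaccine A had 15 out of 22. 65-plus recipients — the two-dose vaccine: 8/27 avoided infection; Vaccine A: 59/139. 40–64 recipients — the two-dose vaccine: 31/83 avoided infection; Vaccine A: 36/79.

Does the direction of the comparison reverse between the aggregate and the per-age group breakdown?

Under-40: the two-dose vaccine 211/362 = 58.3%, Vaccine A 15/22 = 68.2% → Vaccine A
65-plus: the two-dose vaccine 8/27 = 29.6%, Vaccine A 59/139 = 42.4% → Vaccine A
40–64: the two-dose vaccine 31/83 = 37.3%, Vaccine A 36/79 = 45.6% → Vaccine A
Overall: the two-dose vaccine 250/472 = 53.0%, Vaccine A 110/240 = 45.8% → the two-dose vaccine
Vaccine A wins each age group but the two-dose vaccine wins overall — the comparison reverses. Vaccine A's recipients skew toward 65-plus, which has a lower base rate.

Yes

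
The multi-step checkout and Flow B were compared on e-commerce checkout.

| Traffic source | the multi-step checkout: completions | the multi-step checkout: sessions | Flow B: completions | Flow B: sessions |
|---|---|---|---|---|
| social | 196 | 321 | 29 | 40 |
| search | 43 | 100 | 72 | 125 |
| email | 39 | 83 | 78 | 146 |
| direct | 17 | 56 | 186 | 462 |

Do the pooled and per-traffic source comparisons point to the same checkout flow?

No

Social: the multi-step checkout 196/321 = 61.1%, Flow B 29/40 = 72.5% → Flow B
Search: the multi-step checkout 43/100 = 43.0%, Flow B 72/125 = 57.6% → Flow B
Email: the multi-step checkout 39/83 = 47.0%, Flow B 78/146 = 53.4% → Flow B
Direct: the multi-step checkout 17/56 = 30.4%, Flow B 186/462 = 40.3% → Flow B
Overall: the multi-step checkout 295/560 = 52.7%, Flow B 365/773 = 47.2% → the multi-step checkout
Flow B wins each traffic group but the multi-step checkout wins overall — the comparison reverses. Flow B's sessions skew toward direct, which has a lower base rate.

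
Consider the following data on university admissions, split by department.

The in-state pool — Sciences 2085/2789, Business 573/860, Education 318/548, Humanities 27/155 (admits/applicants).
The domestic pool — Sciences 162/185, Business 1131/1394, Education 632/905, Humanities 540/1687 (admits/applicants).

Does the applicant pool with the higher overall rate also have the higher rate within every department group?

No

Sciences: the in-state pool 2085/2789 = 74.8%, the domestic pool 162/185 = 87.6% → the domestic pool
Business: the in-state pool 573/860 = 66.6%, the domestic pool 1131/1394 = 81.1% → the domestic pool
Education: the in-state pool 318/548 = 58.0%, the domestic pool 632/905 = 69.8% → the domestic pool
Humanities: the in-state pool 27/155 = 17.4%, the domestic pool 540/1687 = 32.0% → the domestic pool
Overall: the in-state pool 3003/4352 = 69.0%, the domestic pool 2465/4171 = 59.1% → the in-state pool
The domestic pool wins each department group but the in-state pool wins overall — the comparison reverses. The domestic pool's applicants skew toward Humanities, which has a lower base rate.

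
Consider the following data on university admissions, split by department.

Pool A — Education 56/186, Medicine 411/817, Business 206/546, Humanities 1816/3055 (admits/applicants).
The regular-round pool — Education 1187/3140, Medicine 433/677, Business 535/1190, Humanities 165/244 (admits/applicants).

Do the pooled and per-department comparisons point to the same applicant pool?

Education: Pool A 56/186 = 30.1%, the regular-round pool 1187/3140 = 37.8% → the regular-round pool
Medicine: Pool A 411/817 = 50.3%, the regular-round pool 433/677 = 64.0% → the regular-round pool
Business: Pool A 206/546 = 37.7%, the regular-round pool 535/1190 = 45.0% → the regular-round pool
Humanities: Pool A 1816/3055 = 59.4%, the regular-round pool 165/244 = 67.6% → the regular-round pool
Overall: Pool A 2489/4604 = 54.1%, the regular-round pool 2320/5251 = 44.2% → Pool A
The regular-round pool wins each department group but Pool A wins overall — the comparison reverses. The regular-round pool's applicants skew toward Education, which has a lower base rate.

No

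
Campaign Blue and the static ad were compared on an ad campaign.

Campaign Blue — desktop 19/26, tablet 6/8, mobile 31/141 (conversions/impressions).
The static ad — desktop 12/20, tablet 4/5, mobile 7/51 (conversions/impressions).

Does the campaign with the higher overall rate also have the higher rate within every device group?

Desktop: Campaign Blue 19/26 = 73.1%, the static ad 12/20 = 60.0% → Campaign Blue
Tablet: Campaign Blue 6/8 = 75.0%, the static ad 4/5 = 80.0% → the static ad
Mobile: Campaign Blue 31/141 = 22.0%, the static ad 7/51 = 13.7% → Campaign Blue
Overall: Campaign Blue 56/175 = 32.0%, the static ad 23/76 = 30.3% → Campaign Blue
Neither sweeps: Campaign Blue wins 2 of 3 groups, the static ad wins 1. Campaign Blue wins overall but not every group — no Simpson reversal.

No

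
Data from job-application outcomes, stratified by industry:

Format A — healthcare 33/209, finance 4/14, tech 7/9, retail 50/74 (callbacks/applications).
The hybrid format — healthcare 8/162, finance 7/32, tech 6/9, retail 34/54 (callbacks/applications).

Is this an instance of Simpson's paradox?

No

Healthcare: Format A 33/209 = 15.8%, the hybrid format 8/162 = 4.9% → Format A
Finance: Format A 4/14 = 28.6%, the hybrid format 7/32 = 21.9% → Format A
Tech: Format A 7/9 = 77.8%, the hybrid format 6/9 = 66.7% → Format A
Retail: Format A 50/74 = 67.6%, the hybrid format 34/54 = 63.0% → Format A
Overall: Format A 94/306 = 30.7%, the hybrid format 55/257 = 21.4% → Format A
Format A wins overall and in every industry group — no reversal.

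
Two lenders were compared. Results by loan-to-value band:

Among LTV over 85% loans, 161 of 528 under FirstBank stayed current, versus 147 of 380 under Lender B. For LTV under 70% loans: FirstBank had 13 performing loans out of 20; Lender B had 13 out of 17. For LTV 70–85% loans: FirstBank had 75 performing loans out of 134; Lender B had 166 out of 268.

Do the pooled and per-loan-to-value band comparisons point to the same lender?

Yes

LTV over 85%: FirstBank 161/528 = 30.5%, Lender B 147/380 = 38.7% → Lender B
LTV under 70%: FirstBank 13/20 = 65.0%, Lender B 13/17 = 76.5% → Lender B
LTV 70–85%: FirstBank 75/134 = 56.0%, Lender B 166/268 = 61.9% → Lender B
Overall: FirstBank 249/682 = 36.5%, Lender B 326/665 = 49.0% → Lender B
Lender B wins overall and in every loan-to-value group — no reversal.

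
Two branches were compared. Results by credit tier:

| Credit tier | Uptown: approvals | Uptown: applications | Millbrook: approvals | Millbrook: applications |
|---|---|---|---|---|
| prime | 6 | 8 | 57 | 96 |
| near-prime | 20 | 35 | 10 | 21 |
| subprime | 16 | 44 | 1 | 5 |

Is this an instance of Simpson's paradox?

Yes

Prime: Uptown 6/8 = 75.0%, Millbrook 57/96 = 59.4% → Uptown
Near-prime: Uptown 20/35 = 57.1%, Millbrook 10/21 = 47.6% → Uptown
Subprime: Uptown 16/44 = 36.4%, Millbrook 1/5 = 20.0% → Uptown
Overall: Uptown 42/87 = 48.3%, Millbrook 68/122 = 55.7% → Millbrook
Uptown wins each credit group but Millbrook wins overall — the comparison reverses. Uptown's applications skew toward subprime, which has a lower base rate.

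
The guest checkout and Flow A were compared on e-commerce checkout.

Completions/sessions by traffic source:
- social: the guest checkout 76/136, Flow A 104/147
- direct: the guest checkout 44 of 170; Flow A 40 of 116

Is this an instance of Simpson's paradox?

No

Social: the guest checkout 76/136 = 55.9%, Flow A 104/147 = 70.7% → Flow A
Direct: the guest checkout 44/170 = 25.9%, Flow A 40/116 = 34.5% → Flow A
Overall: the guest checkout 120/306 = 39.2%, Flow A 144/263 = 54.8% → Flow A
Flow A wins overall and in every traffic group — no reversal.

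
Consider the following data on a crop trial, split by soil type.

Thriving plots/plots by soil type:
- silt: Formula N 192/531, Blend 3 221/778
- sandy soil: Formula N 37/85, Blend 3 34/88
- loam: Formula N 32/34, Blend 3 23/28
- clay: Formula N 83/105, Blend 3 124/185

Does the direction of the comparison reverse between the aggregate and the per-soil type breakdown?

Silt: Formula N 192/531 = 36.2%, Blend 3 221/778 = 28.4% → Formula N
Sandy soil: Formula N 37/85 = 43.5%, Blend 3 34/88 = 38.6% → Formula N
Loam: Formula N 32/34 = 94.1%, Blend 3 23/28 = 82.1% → Formula N
Clay: Formula N 83/105 = 79.0%, Blend 3 124/185 = 67.0% → Formula N
Overall: Formula N 344/755 = 45.6%, Blend 3 402/1079 = 37.3% → Formula N
Formula N wins overall and in every soil group — no reversal.

No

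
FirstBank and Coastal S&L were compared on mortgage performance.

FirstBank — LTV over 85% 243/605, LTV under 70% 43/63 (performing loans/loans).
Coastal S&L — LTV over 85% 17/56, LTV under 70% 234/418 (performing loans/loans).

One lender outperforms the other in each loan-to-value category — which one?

LTV over 85%: FirstBank 243/605 = 40.2%, Coastal S&L 17/56 = 30.4% → FirstBank
LTV under 70%: FirstBank 43/63 = 68.3%, Coastal S&L 234/418 = 56.0% → FirstBank
FirstBank has the higher rate in both groups.

FirstBank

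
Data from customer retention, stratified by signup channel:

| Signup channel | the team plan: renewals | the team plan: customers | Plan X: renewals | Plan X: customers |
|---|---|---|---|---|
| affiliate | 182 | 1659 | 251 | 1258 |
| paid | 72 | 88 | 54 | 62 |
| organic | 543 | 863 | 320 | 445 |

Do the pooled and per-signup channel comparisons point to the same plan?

Affiliate: the team plan 182/1659 = 11.0%, Plan X 251/1258 = 20.0% → Plan X
Paid: the team plan 72/88 = 81.8%, Plan X 54/62 = 87.1% → Plan X
Organic: the team plan 543/863 = 62.9%, Plan X 320/445 = 71.9% → Plan X
Overall: the team plan 797/2610 = 30.5%, Plan X 625/1765 = 35.4% → Plan X
Plan X wins overall and in every signup group — no reversal.

Yes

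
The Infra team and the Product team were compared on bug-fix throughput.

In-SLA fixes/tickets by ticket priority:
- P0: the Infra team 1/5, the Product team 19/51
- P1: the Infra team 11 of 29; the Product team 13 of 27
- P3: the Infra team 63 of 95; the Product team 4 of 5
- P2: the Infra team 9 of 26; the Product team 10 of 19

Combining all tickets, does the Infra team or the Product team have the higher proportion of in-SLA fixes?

P0: the Infra team 1/5 = 20.0%, the Product team 19/51 = 37.3% → the Product team
P1: the Infra team 11/29 = 37.9%, the Product team 13/27 = 48.1% → the Product team
P3: the Infra team 63/95 = 66.3%, the Product team 4/5 = 80.0% → the Product team
P2: the Infra team 9/26 = 34.6%, the Product team 10/19 = 52.6% → the Product team
Overall: the Infra team 84/155 = 54.2%, the Product team 46/102 = 45.1% → the Infra team
(The Product team wins every ticket group but the Infra team wins overall — the Product team's tickets skew toward the low-rate P0 group.)

the Infra team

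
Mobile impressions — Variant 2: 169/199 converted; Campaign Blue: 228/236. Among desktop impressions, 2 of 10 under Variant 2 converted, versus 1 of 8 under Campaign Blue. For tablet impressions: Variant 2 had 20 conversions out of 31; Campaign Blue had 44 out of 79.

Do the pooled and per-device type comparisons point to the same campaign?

Mobile: Variant 2 169/199 = 84.9%, Campaign Blue 228/236 = 96.6% → Campaign Blue
Desktop: Variant 2 2/10 = 20.0%, Campaign Blue 1/8 = 12.5% → Variant 2
Tablet: Variant 2 20/31 = 64.5%, Campaign Blue 44/79 = 55.7% → Variant 2
Overall: Variant 2 191/240 = 79.6%, Campaign Blue 273/323 = 84.5% → Campaign Blue
Neither sweeps: Variant 2 wins 2 of 3 groups, Campaign Blue wins 1. Campaign Blue wins overall but not every group — no Simpson reversal.

No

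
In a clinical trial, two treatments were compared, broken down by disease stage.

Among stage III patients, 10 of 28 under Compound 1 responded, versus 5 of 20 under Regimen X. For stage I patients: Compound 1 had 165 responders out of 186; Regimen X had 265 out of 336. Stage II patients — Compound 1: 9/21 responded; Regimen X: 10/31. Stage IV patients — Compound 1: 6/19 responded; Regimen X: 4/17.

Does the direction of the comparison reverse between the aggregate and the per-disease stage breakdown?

Stage III: Compound 1 10/28 = 35.7%, Regimen X 5/20 = 25.0% → Compound 1
Stage I: Compound 1 165/186 = 88.7%, Regimen X 265/336 = 78.9% → Compound 1
Stage II: Compound 1 9/21 = 42.9%, Regimen X 10/31 = 32.3% → Compound 1
Stage IV: Compound 1 6/19 = 31.6%, Regimen X 4/17 = 23.5% → Compound 1
Overall: Compound 1 190/254 = 74.8%, Regimen X 284/404 = 70.3% → Compound 1
Compound 1 wins overall and in every disease group — no reversal.

No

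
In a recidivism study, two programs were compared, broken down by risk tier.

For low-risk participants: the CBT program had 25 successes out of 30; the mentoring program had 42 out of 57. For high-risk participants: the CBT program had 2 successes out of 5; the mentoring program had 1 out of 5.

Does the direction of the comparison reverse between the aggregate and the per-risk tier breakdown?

Low-risk: the CBT program 25/30 = 83.3%, the mentoring program 42/57 = 73.7% → the CBT program
High-risk: the CBT program 2/5 = 40.0%, the mentoring program 1/5 = 20.0% → the CBT program
Overall: the CBT program 27/35 = 77.1%, the mentoring program 43/62 = 69.4% → the CBT program
The CBT program wins overall and in every risk group — no reversal.

No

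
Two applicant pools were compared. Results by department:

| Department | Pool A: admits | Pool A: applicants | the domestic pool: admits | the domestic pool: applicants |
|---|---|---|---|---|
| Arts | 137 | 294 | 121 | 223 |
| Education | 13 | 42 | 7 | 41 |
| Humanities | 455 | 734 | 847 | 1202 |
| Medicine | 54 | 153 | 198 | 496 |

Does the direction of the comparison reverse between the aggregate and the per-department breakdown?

Arts: Pool A 137/294 = 46.6%, the domestic pool 121/223 = 54.3% → the domestic pool
Education: Pool A 13/42 = 31.0%, the domestic pool 7/41 = 17.1% → Pool A
Humanities: Pool A 455/734 = 62.0%, the domestic pool 847/1202 = 70.5% → the domestic pool
Medicine: Pool A 54/153 = 35.3%, the domestic pool 198/496 = 39.9% → the domestic pool
Overall: Pool A 659/1223 = 53.9%, the domestic pool 1173/1962 = 59.8% → the domestic pool
Neither sweeps: Pool A wins 1 of 4 groups, the domestic pool wins 3. The domestic pool wins overall but not every group — no Simpson reversal.

No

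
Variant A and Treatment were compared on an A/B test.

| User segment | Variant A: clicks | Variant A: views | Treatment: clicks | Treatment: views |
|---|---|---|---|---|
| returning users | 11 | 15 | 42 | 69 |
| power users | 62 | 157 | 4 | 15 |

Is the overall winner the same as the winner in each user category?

No

Returning users: Variant A 11/15 = 73.3%, Treatment 42/69 = 60.9% → Variant A
Power users: Variant A 62/157 = 39.5%, Treatment 4/15 = 26.7% → Variant A
Overall: Variant A 73/172 = 42.4%, Treatment 46/84 = 54.8% → Treatment
Variant A wins each user group but Treatment wins overall — the comparison reverses. Variant A's views skew toward power users, which has a lower base rate.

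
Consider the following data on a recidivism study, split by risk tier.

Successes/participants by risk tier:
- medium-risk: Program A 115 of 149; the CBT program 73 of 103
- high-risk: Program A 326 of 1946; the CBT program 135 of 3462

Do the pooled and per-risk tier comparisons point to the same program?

Yes

Medium-risk: Program A 115/149 = 77.2%, the CBT program 73/103 = 70.9% → Program A
High-risk: Program A 326/1946 = 16.8%, the CBT program 135/3462 = 3.9% → Program A
Overall: Program A 441/2095 = 21.1%, the CBT program 208/3565 = 5.8% → Program A
Program A wins overall and in every risk group — no reversal.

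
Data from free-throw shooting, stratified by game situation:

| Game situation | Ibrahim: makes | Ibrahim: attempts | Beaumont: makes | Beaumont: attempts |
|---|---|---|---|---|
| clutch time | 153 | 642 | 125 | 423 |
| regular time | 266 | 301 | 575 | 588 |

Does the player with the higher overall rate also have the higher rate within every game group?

Clutch time: Ibrahim 153/642 = 23.8%, Beaumont 125/423 = 29.6% → Beaumont
Regular time: Ibrahim 266/301 = 88.4%, Beaumont 575/588 = 97.8% → Beaumont
Overall: Ibrahim 419/943 = 44.4%, Beaumont 700/1011 = 69.2% → Beaumont
Beaumont wins overall and in every game group — no reversal.

Yes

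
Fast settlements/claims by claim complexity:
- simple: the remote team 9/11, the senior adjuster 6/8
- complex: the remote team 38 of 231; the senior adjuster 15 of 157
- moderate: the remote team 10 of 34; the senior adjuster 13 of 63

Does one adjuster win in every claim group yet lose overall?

Simple: the remote team 9/11 = 81.8%, the senior adjuster 6/8 = 75.0% → the remote team
Complex: the remote team 38/231 = 16.5%, the senior adjuster 15/157 = 9.6% → the remote team
Moderate: the remote team 10/34 = 29.4%, the senior adjuster 13/63 = 20.6% → the remote team
Overall: the remote team 57/276 = 20.7%, the senior adjuster 34/228 = 14.9% → the remote team
The remote team wins overall and in every claim group — no reversal.

No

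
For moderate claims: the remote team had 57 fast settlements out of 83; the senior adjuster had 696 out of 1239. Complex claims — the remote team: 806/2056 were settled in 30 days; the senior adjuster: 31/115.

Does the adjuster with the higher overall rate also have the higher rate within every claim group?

No

Moderate: the remote team 57/83 = 68.7%, the senior adjuster 696/1239 = 56.2% → the remote team
Complex: the remote team 806/2056 = 39.2%, the senior adjuster 31/115 = 27.0% → the remote team
Overall: the remote team 863/2139 = 40.3%, the senior adjuster 727/1354 = 53.7% → the senior adjuster
The remote team wins each claim group but the senior adjuster wins overall — the comparison reverses. The remote team's claims skew toward complex, which has a lower base rate.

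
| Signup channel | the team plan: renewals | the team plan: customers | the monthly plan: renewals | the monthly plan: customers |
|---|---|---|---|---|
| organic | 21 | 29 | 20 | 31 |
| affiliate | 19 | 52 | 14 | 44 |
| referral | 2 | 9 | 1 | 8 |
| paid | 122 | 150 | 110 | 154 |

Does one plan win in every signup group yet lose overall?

Organic: the team plan 21/29 = 72.4%, the monthly plan 20/31 = 64.5% → the team plan
Affiliate: the team plan 19/52 = 36.5%, the monthly plan 14/44 = 31.8% → the team plan
Referral: the team plan 2/9 = 22.2%, the monthly plan 1/8 = 12.5% → the team plan
Paid: the team plan 122/150 = 81.3%, the monthly plan 110/154 = 71.4% → the team plan
Overall: the team plan 164/240 = 68.3%, the monthly plan 145/237 = 61.2% → the team plan
The team plan wins overall and in every signup group — no reversal.

No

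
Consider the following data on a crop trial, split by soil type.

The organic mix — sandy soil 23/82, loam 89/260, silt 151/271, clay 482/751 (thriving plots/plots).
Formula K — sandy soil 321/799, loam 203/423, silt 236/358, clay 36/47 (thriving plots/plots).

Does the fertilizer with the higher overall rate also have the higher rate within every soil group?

No

Sandy soil: the organic mix 23/82 = 28.0%, Formula K 321/799 = 40.2% → Formula K
Loam: the organic mix 89/260 = 34.2%, Formula K 203/423 = 48.0% → Formula K
Silt: the organic mix 151/271 = 55.7%, Formula K 236/358 = 65.9% → Formula K
Clay: the organic mix 482/751 = 64.2%, Formula K 36/47 = 76.6% → Formula K
Overall: the organic mix 745/1364 = 54.6%, Formula K 796/1627 = 48.9% → the organic mix
Formula K wins each soil group but the organic mix wins overall — the comparison reverses. Formula K's plots skew toward sandy soil, which has a lower base rate.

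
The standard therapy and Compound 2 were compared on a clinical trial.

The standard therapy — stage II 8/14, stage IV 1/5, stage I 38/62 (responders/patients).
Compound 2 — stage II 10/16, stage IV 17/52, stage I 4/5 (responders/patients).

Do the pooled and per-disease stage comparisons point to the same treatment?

Stage II: the standard therapy 8/14 = 57.1%, Compound 2 10/16 = 62.5% → Compound 2
Stage IV: the standard therapy 1/5 = 20.0%, Compound 2 17/52 = 32.7% → Compound 2
Stage I: the standard therapy 38/62 = 61.3%, Compound 2 4/5 = 80.0% → Compound 2
Overall: the standard therapy 47/81 = 58.0%, Compound 2 31/73 = 42.5% → the standard therapy
Compound 2 wins each disease group but the standard therapy wins overall — the comparison reverses. Compound 2's patients skew toward stage IV, which has a lower base rate.

No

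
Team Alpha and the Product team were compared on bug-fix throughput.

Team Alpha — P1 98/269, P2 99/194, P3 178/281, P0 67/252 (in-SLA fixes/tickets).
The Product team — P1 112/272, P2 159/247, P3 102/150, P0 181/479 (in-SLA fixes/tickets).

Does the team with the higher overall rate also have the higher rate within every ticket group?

Yes

P1: Team Alpha 98/269 = 36.4%, the Product team 112/272 = 41.2% → the Product team
P2: Team Alpha 99/194 = 51.0%, the Product team 159/247 = 64.4% → the Product team
P3: Team Alpha 178/281 = 63.3%, the Product team 102/150 = 68.0% → the Product team
P0: Team Alpha 67/252 = 26.6%, the Product team 181/479 = 37.8% → the Product team
Overall: Team Alpha 442/996 = 44.4%, the Product team 554/1148 = 48.3% → the Product team
The Product team wins overall and in every ticket group — no reversal.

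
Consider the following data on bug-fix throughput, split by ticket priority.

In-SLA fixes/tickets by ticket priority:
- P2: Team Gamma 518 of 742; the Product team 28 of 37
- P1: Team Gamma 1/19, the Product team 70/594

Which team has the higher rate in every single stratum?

P2: Team Gamma 518/742 = 69.8%, the Product team 28/37 = 75.7% → the Product team
P1: Team Gamma 1/19 = 5.3%, the Product team 70/594 = 11.8% → the Product team
The Product team has the higher rate in both groups.

the Product team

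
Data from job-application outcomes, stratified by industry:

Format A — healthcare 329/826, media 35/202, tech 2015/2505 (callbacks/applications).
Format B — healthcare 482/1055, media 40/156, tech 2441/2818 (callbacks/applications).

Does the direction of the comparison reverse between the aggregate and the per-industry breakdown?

No

Healthcare: Format A 329/826 = 39.8%, Format B 482/1055 = 45.7% → Format B
Media: Format A 35/202 = 17.3%, Format B 40/156 = 25.6% → Format B
Tech: Format A 2015/2505 = 80.4%, Format B 2441/2818 = 86.6% → Format B
Overall: Format A 2379/3533 = 67.3%, Format B 2963/4029 = 73.5% → Format B
Format B wins overall and in every industry group — no reversal.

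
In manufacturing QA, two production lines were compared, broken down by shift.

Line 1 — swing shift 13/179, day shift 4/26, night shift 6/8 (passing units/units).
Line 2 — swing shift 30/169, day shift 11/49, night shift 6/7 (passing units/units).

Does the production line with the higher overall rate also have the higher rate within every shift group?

Swing shift: Line 1 13/179 = 7.3%, Line 2 30/169 = 17.8% → Line 2
Day shift: Line 1 4/26 = 15.4%, Line 2 11/49 = 22.4% → Line 2
Night shift: Line 1 6/8 = 75.0%, Line 2 6/7 = 85.7% → Line 2
Overall: Line 1 23/213 = 10.8%, Line 2 47/225 = 20.9% → Line 2
Line 2 wins overall and in every shift group — no reversal.

Yes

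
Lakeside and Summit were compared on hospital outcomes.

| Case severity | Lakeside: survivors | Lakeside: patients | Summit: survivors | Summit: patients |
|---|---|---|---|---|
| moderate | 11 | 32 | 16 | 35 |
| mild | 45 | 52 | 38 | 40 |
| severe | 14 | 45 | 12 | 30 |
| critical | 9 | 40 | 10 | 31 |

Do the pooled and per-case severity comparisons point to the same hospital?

Yes

Moderate: Lakeside 11/32 = 34.4%, Summit 16/35 = 45.7% → Summit
Mild: Lakeside 45/52 = 86.5%, Summit 38/40 = 95.0% → Summit
Severe: Lakeside 14/45 = 31.1%, Summit 12/30 = 40.0% → Summit
Critical: Lakeside 9/40 = 22.5%, Summit 10/31 = 32.3% → Summit
Overall: Lakeside 79/169 = 46.7%, Summit 76/136 = 55.9% → Summit
Summit wins overall and in every case group — no reversal.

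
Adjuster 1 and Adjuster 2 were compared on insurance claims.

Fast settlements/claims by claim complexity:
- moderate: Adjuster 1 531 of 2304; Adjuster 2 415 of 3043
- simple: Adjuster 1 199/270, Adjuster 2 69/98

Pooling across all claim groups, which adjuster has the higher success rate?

Moderate: Adjuster 1 531/2304 = 23.0%, Adjuster 2 415/3043 = 13.6% → Adjuster 1
Simple: Adjuster 1 199/270 = 73.7%, Adjuster 2 69/98 = 70.4% → Adjuster 1
Overall: Adjuster 1 730/2574 = 28.4%, Adjuster 2 484/3141 = 15.4% → Adjuster 1

Adjuster 1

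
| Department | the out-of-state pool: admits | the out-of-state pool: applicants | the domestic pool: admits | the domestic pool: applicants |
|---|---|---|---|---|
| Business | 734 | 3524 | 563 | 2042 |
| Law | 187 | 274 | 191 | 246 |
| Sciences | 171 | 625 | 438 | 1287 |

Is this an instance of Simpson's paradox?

No

Business: the out-of-state pool 734/3524 = 20.8%, the domestic pool 563/2042 = 27.6% → the domestic pool
Law: the out-of-state pool 187/274 = 68.2%, the domestic pool 191/246 = 77.6% → the domestic pool
Sciences: the out-of-state pool 171/625 = 27.4%, the domestic pool 438/1287 = 34.0% → the domestic pool
Overall: the out-of-state pool 1092/4423 = 24.7%, the domestic pool 1192/3575 = 33.3% → the domestic pool
The domestic pool wins overall and in every department group — no reversal.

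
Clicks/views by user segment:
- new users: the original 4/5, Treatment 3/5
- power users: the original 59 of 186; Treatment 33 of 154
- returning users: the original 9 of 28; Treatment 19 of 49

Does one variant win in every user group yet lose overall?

No

New users: the original 4/5 = 80.0%, Treatment 3/5 = 60.0% → the original
Power users: the original 59/186 = 31.7%, Treatment 33/154 = 21.4% → the original
Returning users: the original 9/28 = 32.1%, Treatment 19/49 = 38.8% → Treatment
Overall: the original 72/219 = 32.9%, Treatment 55/208 = 26.4% → the original
Neither sweeps: the original wins 2 of 3 groups, Treatment wins 1. The original wins overall but not every group — no Simpson reversal.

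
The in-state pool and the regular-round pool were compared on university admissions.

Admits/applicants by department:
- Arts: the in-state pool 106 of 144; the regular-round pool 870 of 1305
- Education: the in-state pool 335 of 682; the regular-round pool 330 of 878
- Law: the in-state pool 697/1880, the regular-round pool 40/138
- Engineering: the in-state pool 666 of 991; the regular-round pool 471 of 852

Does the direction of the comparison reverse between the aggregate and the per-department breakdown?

Yes

Arts: the in-state pool 106/144 = 73.6%, the regular-round pool 870/1305 = 66.7% → the in-state pool
Education: the in-state pool 335/682 = 49.1%, the regular-round pool 330/878 = 37.6% → the in-state pool
Law: the in-state pool 697/1880 = 37.1%, the regular-round pool 40/138 = 29.0% → the in-state pool
Engineering: the in-state pool 666/991 = 67.2%, the regular-round pool 471/852 = 55.3% → the in-state pool
Overall: the in-state pool 1804/3697 = 48.8%, the regular-round pool 1711/3173 = 53.9% → the regular-round pool
The in-state pool wins each department group but the regular-round pool wins overall — the comparison reverses. The in-state pool's applicants skew toward Law, which has a lower base rate.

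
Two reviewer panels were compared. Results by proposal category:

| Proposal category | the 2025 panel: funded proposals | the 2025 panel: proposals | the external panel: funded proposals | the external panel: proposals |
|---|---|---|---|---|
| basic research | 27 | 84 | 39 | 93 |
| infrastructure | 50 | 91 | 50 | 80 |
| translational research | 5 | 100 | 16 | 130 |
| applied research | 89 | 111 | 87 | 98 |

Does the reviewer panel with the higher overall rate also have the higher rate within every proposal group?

Basic research: the 2025 panel 27/84 = 32.1%, the external panel 39/93 = 41.9% → the external panel
Infrastructure: the 2025 panel 50/91 = 54.9%, the external panel 50/80 = 62.5% → the external panel
Translational research: the 2025 panel 5/100 = 5.0%, the external panel 16/130 = 12.3% → the external panel
Applied research: the 2025 panel 89/111 = 80.2%, the external panel 87/98 = 88.8% → the external panel
Overall: the 2025 panel 171/386 = 44.3%, the external panel 192/401 = 47.9% → the external panel
The external panel wins overall and in every proposal group — no reversal.

Yes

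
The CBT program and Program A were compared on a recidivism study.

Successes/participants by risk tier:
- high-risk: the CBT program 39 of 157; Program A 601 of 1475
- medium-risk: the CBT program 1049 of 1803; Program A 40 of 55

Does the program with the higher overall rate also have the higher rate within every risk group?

High-risk: the CBT program 39/157 = 24.8%, Program A 601/1475 = 40.7% → Program A
Medium-risk: the CBT program 1049/1803 = 58.2%, Program A 40/55 = 72.7% → Program A
Overall: the CBT program 1088/1960 = 55.5%, Program A 641/1530 = 41.9% → the CBT program
Program A wins each risk group but the CBT program wins overall — the comparison reverses. Program A's participants skew toward high-risk, which has a lower base rate.

No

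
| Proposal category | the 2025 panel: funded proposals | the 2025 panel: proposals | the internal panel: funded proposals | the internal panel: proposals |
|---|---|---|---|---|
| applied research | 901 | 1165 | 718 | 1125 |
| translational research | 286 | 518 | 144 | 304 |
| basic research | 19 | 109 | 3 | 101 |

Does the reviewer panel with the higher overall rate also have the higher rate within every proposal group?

Applied research: the 2025 panel 901/1165 = 77.3%, the internal panel 718/1125 = 63.8% → the 2025 panel
Translational research: the 2025 panel 286/518 = 55.2%, the internal panel 144/304 = 47.4% → the 2025 panel
Basic research: the 2025 panel 19/109 = 17.4%, the internal panel 3/101 = 3.0% → the 2025 panel
Overall: the 2025 panel 1206/1792 = 67.3%, the internal panel 865/1530 = 56.5% → the 2025 panel
The 2025 panel wins overall and in every proposal group — no reversal.

Yes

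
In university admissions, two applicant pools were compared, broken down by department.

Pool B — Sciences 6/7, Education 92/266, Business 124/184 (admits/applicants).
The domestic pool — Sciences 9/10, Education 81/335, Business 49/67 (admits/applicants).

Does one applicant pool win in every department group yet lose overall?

Sciences: Pool B 6/7 = 85.7%, the domestic pool 9/10 = 90.0% → the domestic pool
Education: Pool B 92/266 = 34.6%, the domestic pool 81/335 = 24.2% → Pool B
Business: Pool B 124/184 = 67.4%, the domestic pool 49/67 = 73.1% → the domestic pool
Overall: Pool B 222/457 = 48.6%, the domestic pool 139/412 = 33.7% → Pool B
Neither sweeps: Pool B wins 1 of 3 groups, the domestic pool wins 2. Pool B wins overall but not every group — no Simpson reversal.

No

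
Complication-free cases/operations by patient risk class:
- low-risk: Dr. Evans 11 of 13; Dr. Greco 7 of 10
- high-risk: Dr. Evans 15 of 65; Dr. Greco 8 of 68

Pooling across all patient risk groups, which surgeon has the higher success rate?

Low-risk: Dr. Evans 11/13 = 84.6%, Dr. Greco 7/10 = 70.0% → Dr. Evans
High-risk: Dr. Evans 15/65 = 23.1%, Dr. Greco 8/68 = 11.8% → Dr. Evans
Overall: Dr. Evans 26/78 = 33.3%, Dr. Greco 15/78 = 19.2% → Dr. Evans

Dr. Evans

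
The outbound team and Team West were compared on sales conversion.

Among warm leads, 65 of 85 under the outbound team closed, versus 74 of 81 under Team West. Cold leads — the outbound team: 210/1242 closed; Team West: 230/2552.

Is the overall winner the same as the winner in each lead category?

Warm: the outbound team 65/85 = 76.5%, Team West 74/81 = 91.4% → Team West
Cold: the outbound team 210/1242 = 16.9%, Team West 230/2552 = 9.0% → the outbound team
Overall: the outbound team 275/1327 = 20.7%, Team West 304/2633 = 11.5% → the outbound team
Neither sweeps: the outbound team wins 1 of 2 groups, Team West wins 1. The outbound team wins overall but not every group — no Simpson reversal.

No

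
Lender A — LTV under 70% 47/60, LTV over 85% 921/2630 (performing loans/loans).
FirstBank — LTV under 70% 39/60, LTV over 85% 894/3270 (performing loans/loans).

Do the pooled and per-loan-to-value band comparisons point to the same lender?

LTV under 70%: Lender A 47/60 = 78.3%, FirstBank 39/60 = 65.0% → Lender A
LTV over 85%: Lender A 921/2630 = 35.0%, FirstBank 894/3270 = 27.3% → Lender A
Overall: Lender A 968/2690 = 36.0%, FirstBank 933/3330 = 28.0% → Lender A
Lender A wins overall and in every loan-to-value group — no reversal.

Yes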